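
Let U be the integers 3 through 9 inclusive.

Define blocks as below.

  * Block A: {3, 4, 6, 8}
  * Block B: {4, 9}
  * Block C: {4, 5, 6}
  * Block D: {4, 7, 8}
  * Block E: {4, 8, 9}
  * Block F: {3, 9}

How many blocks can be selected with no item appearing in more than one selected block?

2

D, F are pairwise disjoint (D={4,7,8}; F={3,9}).
Every remaining block overlaps one of these, and no 3 of the listed blocks are pairwise disjoint, so 2 is the maximum.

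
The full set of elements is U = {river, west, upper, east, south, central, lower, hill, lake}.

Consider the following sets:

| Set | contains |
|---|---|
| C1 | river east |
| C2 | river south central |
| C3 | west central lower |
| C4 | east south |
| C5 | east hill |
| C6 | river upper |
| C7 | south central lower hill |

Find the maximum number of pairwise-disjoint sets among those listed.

3

C3, C5, C6 are pairwise disjoint (C3={west,central,lower}; C5={east,hill}; C6={river,upper}).
Every remaining set overlaps one of these, and no 4 of the listed sets are pairwise disjoint, so 3 is the maximum.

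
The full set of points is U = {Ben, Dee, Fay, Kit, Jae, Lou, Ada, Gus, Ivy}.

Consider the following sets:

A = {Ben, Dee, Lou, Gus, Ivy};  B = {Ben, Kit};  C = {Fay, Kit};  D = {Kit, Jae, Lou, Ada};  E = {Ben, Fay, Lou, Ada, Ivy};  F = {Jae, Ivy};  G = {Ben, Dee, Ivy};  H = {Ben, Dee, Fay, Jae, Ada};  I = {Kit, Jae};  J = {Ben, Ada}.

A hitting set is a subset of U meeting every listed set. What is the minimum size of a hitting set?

3

The 3 points {Ben, Fay, Jae} hit every set.
The sets C, F, J are pairwise disjoint, so any hitting set needs a separate point for each — at least 3. Hence 3 is optimal.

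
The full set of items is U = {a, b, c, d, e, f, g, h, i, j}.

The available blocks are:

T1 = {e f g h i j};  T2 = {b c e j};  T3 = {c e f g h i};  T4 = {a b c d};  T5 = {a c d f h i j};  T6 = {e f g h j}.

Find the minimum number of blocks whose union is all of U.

T1 and T4 cover everything between them: the union {a, b, c, d, e, f, g, h, i, j} is all of U.
No single block has all 10 items (the largest, T5, has 7), so 2 is optimal.

2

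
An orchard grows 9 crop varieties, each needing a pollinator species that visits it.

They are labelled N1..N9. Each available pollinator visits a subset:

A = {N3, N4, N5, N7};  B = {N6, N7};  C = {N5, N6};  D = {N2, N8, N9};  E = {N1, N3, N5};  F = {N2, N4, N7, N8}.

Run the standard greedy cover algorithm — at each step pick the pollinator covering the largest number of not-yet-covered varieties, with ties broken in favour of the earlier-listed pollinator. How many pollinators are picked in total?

4

Greedy: pick A (covers 4 new) → pick D (covers 3 new) → pick B (covers 1 new) → pick E (covers 1 new). Total picks: 4.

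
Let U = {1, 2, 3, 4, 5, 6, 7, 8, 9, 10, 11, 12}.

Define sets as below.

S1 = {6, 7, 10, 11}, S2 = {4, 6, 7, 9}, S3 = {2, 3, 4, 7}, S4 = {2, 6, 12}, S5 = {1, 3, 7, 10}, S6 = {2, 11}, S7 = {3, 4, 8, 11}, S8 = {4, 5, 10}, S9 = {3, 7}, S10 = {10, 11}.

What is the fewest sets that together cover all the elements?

S2, S4, S5, S7, and S8 cover everything between them: the union {1, 2, 3, 4, 5, 6, 7, 8, 9, 10, 11, 12} is all of U.
No 4 of the 10 sets cover everything (all 210 combinations miss at least one element), so 5 is optimal.

5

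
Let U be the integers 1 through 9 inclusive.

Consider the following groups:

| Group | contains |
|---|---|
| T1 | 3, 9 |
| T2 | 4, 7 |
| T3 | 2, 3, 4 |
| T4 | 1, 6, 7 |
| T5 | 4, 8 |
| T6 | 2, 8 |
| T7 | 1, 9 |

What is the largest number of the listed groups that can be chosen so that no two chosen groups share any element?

T1, T4, T5 are pairwise disjoint (T1={3,9}; T4={1,6,7}; T5={4,8}).
Every remaining group overlaps one of these, and no 4 of the listed groups are pairwise disjoint, so 3 is the maximum.

3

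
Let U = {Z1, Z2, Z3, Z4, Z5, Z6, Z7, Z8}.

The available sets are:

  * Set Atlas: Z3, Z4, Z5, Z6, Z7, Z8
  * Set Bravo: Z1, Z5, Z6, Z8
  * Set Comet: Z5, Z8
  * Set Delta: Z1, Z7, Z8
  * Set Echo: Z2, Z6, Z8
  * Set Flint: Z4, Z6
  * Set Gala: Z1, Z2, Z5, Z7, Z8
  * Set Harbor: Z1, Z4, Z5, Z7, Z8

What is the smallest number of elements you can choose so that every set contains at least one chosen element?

2

The 2 elements {Z4, Z8} hit every set.
The sets Delta, Flint are pairwise disjoint, so any hitting set needs a separate element for each — at least 2. Hence 2 is optimal.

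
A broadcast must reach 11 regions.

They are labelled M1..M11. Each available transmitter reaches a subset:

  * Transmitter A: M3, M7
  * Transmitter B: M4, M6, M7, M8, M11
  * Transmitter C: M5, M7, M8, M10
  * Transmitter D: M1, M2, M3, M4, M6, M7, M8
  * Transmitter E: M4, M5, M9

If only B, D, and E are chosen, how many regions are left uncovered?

Union of B, D, E = {M1, M2, M3, M4, M5, M6, M7, M8, M9, M11}.
Not covered: M10 — 1 region.

1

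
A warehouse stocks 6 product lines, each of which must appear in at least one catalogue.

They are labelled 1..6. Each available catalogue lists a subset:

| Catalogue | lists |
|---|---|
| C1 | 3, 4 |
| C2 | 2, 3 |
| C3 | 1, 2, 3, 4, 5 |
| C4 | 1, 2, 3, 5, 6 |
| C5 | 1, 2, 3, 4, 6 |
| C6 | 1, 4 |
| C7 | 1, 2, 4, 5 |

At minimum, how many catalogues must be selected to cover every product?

Take {C4, C7}. Their union is {1, 2, 3, 4, 5, 6}, which is all 6 products.
No single catalogue has all 6 products (the largest, C3, has 5), so 2 is optimal.

2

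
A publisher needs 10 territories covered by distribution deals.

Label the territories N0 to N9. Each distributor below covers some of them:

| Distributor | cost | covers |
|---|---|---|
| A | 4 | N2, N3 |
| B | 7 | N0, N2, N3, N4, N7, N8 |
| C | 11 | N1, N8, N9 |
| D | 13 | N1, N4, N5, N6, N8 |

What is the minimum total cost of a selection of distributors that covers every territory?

B, C, D together cover every territory (B ∪ C ∪ D = {N0, N1, N2, N3, N4, N5, N6, N7, N8, N9}); total cost 7 + 11 + 13 = 31.
No covering selection has total cost below 31.

31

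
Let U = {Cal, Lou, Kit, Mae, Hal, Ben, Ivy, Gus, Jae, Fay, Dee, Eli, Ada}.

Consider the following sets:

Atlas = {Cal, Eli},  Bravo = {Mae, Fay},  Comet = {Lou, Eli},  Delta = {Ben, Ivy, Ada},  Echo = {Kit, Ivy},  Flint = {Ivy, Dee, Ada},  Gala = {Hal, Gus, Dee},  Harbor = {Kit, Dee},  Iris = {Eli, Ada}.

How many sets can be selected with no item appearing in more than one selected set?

Atlas, Bravo, Delta, Gala are pairwise disjoint (Atlas={Cal,Eli}; Bravo={Mae,Fay}; Delta={Ben,Ivy,Ada}; Gala={Hal,Gus,Dee}).
Every remaining set overlaps one of these, and no 5 of the listed sets are pairwise disjoint, so 4 is the maximum.

4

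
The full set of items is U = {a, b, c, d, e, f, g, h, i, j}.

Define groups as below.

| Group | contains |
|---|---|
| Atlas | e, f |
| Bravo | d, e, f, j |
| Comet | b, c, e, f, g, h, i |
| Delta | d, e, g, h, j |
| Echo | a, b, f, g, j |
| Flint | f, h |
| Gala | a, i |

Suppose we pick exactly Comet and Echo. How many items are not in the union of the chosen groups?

1

Union of Comet, Echo = {a, b, c, e, f, g, h, i, j}.
Not covered: d — 1 item.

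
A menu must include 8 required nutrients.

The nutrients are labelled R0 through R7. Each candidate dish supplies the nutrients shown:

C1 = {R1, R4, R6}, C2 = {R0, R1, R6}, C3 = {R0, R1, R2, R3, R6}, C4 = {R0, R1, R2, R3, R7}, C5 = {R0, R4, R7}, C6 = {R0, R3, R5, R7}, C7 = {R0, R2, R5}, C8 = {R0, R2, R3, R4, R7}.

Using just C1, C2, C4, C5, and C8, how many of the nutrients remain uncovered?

1

Union of C1, C2, C4, C5, C8 = {R0, R1, R2, R3, R4, R6, R7}.
Not covered: R5 — 1 nutrient.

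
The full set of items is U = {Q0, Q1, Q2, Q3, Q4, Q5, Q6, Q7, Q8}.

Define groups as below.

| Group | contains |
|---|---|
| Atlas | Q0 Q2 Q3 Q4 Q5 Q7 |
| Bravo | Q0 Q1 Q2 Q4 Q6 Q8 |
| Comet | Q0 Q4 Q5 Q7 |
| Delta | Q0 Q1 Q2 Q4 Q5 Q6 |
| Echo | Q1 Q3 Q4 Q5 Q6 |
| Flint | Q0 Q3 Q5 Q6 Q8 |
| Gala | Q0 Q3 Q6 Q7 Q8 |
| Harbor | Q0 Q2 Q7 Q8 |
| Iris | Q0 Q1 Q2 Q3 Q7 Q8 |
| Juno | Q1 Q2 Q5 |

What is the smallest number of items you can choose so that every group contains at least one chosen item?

The 2 items {Q5, Q8} hit every group.
The groups Echo, Harbor are pairwise disjoint, so any hitting set needs a separate item for each — at least 2. Hence 2 is optimal.

2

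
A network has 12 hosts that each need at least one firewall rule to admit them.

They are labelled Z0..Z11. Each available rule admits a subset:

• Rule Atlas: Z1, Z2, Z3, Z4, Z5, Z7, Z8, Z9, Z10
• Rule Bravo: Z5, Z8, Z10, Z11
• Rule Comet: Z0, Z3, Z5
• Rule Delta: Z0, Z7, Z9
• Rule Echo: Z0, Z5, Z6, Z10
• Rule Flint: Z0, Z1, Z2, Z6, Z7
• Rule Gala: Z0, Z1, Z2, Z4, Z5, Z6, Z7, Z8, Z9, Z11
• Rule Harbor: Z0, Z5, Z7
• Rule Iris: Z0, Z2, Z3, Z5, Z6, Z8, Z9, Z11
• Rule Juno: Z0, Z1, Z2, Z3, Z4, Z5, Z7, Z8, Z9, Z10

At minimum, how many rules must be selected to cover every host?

Atlas and Iris together: Atlas ∪ Iris = {Z0, Z1, Z2, Z3, Z4, Z5, Z6, Z7, Z8, Z9, Z10, Z11} — every host is covered.
No single rule has all 12 hosts (the largest, Gala, has 10), so 2 is optimal.

2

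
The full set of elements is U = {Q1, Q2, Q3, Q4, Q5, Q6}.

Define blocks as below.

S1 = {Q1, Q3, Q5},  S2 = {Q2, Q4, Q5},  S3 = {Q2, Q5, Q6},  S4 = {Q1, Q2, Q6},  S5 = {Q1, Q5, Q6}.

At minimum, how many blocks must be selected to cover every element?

S1, S2, and S5 cover everything between them: the union {Q1, Q2, Q3, Q4, Q5, Q6} is all of U.
Only S1 contains Q3, so S1 is forced; the remaining 3 elements need at least 2 more blocks (each remaining block adds at most 2) — so at least 3 blocks are needed, and 3 is optimal.

3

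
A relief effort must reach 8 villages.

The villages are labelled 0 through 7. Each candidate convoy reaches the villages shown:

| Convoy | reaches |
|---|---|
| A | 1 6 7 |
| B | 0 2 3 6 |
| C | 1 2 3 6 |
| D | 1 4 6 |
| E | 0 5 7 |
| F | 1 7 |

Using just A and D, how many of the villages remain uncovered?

Union of A, D = {1, 4, 6, 7}.
Not covered: 0, 2, 3, 5 — 4 villages.

4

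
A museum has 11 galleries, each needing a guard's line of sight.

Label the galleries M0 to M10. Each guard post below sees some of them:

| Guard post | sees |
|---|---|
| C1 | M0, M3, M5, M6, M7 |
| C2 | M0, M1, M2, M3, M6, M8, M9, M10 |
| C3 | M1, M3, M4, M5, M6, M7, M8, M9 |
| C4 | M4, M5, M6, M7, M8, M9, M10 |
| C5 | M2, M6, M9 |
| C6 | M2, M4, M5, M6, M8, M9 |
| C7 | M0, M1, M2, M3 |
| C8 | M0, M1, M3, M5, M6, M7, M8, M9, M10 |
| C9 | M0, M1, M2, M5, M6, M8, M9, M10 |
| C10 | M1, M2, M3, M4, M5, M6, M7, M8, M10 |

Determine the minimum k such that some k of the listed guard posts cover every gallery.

Take {C2, C4}. Their union is {M0, M1, M2, M3, M4, M5, M6, M7, M8, M9, M10}, which is all 11 galleries.
No single guard post has all 11 galleries (the largest, C8, has 9), so 2 is optimal.

2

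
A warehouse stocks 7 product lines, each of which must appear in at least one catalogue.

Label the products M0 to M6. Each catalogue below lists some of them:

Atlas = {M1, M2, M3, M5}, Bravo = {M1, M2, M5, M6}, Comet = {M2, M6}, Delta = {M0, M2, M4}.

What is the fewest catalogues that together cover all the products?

3

Atlas and Comet and Delta together: Atlas ∪ Comet ∪ Delta = {M0, M1, M2, M3, M4, M5, M6} — every product is covered.
Only Delta contains M0, so Delta is forced; the remaining 4 products need at least 2 more catalogues (each remaining catalogue adds at most 3) — so at least 3 catalogues are needed, and 3 is optimal.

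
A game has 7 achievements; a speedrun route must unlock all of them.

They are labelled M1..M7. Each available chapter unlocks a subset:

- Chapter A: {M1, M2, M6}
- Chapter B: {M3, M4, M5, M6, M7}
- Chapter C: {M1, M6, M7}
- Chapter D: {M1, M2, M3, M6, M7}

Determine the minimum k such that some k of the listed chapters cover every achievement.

B and D together: B ∪ D = {M1, M2, M3, M4, M5, M6, M7} — every achievement is covered.
No single chapter has all 7 achievements (the largest, B, has 5), so 2 is optimal.

2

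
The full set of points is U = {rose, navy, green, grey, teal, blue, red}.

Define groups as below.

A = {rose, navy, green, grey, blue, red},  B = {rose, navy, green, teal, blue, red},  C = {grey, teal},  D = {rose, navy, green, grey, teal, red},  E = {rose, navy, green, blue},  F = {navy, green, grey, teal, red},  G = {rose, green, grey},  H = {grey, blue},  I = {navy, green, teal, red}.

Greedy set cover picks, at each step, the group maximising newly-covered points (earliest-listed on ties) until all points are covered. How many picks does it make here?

Greedy: pick A (covers 6 new) → pick B (covers 1 new). Total picks: 2.

2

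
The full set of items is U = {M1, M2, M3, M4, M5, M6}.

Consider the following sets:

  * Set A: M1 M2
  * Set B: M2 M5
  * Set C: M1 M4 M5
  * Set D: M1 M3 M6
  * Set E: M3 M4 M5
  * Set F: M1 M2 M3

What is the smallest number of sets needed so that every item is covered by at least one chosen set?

3

Take {A, C, D}. Their union is {M1, M2, M3, M4, M5, M6}, which is all 6 items.
Only D contains M6, so D is forced; the remaining 3 items need at least 2 more sets (each remaining set adds at most 2) — so at least 3 sets are needed, and 3 is optimal.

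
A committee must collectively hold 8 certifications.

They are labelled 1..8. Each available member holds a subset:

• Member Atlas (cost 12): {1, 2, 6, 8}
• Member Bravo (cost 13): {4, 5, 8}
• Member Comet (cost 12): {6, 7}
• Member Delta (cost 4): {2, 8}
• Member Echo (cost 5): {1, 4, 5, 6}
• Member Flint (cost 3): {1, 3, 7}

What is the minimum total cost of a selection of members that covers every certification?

12

Delta, Echo, Flint together cover every certification (Delta ∪ Echo ∪ Flint = {1, 2, 3, 4, 5, 6, 7, 8}); total cost 4 + 5 + 3 = 12.
No covering selection has total cost below 12.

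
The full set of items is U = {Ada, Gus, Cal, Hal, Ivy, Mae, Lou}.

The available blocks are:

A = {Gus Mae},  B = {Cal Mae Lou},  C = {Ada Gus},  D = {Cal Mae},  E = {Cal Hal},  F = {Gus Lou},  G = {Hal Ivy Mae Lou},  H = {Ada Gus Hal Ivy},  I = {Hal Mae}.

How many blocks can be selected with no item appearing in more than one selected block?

C, E are pairwise disjoint (C={Ada,Gus}; E={Cal,Hal}).
Every remaining block overlaps one of these, and no 3 of the listed blocks are pairwise disjoint, so 2 is the maximum.

2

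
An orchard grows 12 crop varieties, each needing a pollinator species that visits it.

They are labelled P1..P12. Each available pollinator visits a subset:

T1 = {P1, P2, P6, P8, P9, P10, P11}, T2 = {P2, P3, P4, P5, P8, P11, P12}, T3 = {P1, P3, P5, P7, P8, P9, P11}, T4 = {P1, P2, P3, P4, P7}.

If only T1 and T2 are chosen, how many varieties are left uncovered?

1

Union of T1, T2 = {P1, P2, P3, P4, P5, P6, P8, P9, P10, P11, P12}.
Not covered: P7 — 1 variety.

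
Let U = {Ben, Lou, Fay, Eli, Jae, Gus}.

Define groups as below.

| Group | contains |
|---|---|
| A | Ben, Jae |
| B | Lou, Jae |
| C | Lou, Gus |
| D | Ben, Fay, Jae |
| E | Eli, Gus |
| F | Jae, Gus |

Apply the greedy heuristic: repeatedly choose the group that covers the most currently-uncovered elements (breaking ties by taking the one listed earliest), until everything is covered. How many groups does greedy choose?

3

Greedy: pick D (covers 3 new) → pick C (covers 2 new) → pick E (covers 1 new). Total picks: 3.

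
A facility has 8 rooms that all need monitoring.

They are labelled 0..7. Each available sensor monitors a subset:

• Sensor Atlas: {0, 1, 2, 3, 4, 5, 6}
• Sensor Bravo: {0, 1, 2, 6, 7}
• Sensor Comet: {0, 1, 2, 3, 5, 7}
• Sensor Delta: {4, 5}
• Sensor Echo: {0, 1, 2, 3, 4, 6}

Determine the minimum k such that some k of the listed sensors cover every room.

Take {Atlas, Bravo}. Their union is {0, 1, 2, 3, 4, 5, 6, 7}, which is all 8 rooms.
No single sensor has all 8 rooms (the largest, Atlas, has 7), so 2 is optimal.

2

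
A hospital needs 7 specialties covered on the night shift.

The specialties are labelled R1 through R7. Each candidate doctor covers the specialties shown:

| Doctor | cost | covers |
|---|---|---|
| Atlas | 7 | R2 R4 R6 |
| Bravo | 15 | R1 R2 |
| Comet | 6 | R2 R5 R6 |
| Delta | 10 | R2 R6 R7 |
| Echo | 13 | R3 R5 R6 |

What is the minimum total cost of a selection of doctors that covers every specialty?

45

Atlas, Bravo, Delta, Echo together cover every specialty (Atlas ∪ Bravo ∪ Delta ∪ Echo = {R1, R2, R3, R4, R5, R6, R7}); total cost 7 + 15 + 10 + 13 = 45.
The greedy pick Comet, Atlas, Delta, Echo, Bravo costs 51; no covering selection beats 45.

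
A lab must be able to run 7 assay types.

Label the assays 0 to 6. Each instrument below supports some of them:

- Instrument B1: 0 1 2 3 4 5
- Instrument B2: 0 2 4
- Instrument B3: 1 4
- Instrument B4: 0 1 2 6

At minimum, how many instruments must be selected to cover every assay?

2

B1 and B4 together: B1 ∪ B4 = {0, 1, 2, 3, 4, 5, 6} — every assay is covered.
No single instrument has all 7 assays (the largest, B1, has 6), so 2 is optimal.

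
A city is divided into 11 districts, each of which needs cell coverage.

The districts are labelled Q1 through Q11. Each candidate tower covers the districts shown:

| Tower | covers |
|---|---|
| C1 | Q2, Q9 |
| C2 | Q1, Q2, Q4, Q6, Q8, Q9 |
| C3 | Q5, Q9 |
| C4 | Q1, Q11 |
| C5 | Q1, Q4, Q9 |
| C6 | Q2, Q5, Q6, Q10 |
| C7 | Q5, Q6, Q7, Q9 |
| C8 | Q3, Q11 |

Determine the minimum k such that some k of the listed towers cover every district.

4

Take {C2, C6, C7, C8}. Their union is {Q1, Q2, Q3, Q4, Q5, Q6, Q7, Q8, Q9, Q10, Q11}, which is all 11 districts.
Only C2 contains Q8, so C2 is forced; the remaining 5 districts need at least 3 more towers (each remaining tower adds at most 2) — so at least 4 towers are needed, and 4 is optimal.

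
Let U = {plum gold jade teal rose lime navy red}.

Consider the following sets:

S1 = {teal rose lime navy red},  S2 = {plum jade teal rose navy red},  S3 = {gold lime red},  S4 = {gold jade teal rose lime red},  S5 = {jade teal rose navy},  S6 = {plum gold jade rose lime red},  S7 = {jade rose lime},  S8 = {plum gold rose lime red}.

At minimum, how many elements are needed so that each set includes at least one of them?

Take H = {gold, rose}. Each listed set contains at least one of these, so H is a hitting set of size 2.
The sets S3, S5 are pairwise disjoint, so any hitting set needs a separate element for each — at least 2. Hence 2 is optimal.

2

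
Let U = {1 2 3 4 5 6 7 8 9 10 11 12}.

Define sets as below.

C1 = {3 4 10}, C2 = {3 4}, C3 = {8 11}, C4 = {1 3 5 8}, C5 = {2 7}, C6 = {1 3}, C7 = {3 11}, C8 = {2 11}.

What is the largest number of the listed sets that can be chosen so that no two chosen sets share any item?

C1, C3, C5 are pairwise disjoint (C1={3,4,10}; C3={8,11}; C5={2,7}).
Every remaining set overlaps one of these, and no 4 of the listed sets are pairwise disjoint, so 3 is the maximum.

3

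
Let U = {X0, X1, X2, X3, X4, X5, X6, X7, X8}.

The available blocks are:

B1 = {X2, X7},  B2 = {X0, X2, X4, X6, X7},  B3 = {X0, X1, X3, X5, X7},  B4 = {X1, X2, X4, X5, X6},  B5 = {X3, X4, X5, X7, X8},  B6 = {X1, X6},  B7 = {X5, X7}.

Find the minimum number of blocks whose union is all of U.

Take {B2, B4, B5}. Their union is {X0, X1, X2, X3, X4, X5, X6, X7, X8}, which is all 9 points.
Only B5 contains X8, so B5 is forced; the remaining 4 points need at least 2 more blocks (each remaining block adds at most 3) — so at least 3 blocks are needed, and 3 is optimal.

3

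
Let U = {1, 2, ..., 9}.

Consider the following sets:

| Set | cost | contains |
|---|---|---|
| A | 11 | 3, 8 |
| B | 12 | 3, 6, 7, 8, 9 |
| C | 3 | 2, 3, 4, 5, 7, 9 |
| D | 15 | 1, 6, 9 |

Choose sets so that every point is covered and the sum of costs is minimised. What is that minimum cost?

A, C, D together cover every point (A ∪ C ∪ D = {1, 2, 3, 4, 5, 6, 7, 8, 9}); total cost 11 + 3 + 15 = 29.
The greedy pick C, B, D costs 30; no covering selection beats 29.

29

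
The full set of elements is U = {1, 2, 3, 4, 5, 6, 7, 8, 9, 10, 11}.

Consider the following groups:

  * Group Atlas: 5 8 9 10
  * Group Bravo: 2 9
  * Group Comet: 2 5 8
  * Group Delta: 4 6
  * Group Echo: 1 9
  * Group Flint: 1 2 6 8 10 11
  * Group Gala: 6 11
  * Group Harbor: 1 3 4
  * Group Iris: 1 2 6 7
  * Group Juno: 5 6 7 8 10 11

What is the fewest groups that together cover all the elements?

3

Bravo and Harbor and Juno together: Bravo ∪ Harbor ∪ Juno = {1, 2, 3, 4, 5, 6, 7, 8, 9, 10, 11} — every element is covered.
Only Harbor contains 3, so Harbor is forced; the remaining 8 elements need at least 2 more groups (each remaining group adds at most 6) — so at least 3 groups are needed, and 3 is optimal.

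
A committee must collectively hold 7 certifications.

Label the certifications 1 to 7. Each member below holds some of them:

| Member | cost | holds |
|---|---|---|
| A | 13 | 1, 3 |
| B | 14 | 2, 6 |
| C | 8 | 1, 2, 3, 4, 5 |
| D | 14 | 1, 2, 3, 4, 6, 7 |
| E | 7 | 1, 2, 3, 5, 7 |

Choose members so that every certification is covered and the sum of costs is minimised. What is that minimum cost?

21

D, E together cover every certification (D ∪ E = {1, 2, 3, 4, 5, 6, 7}); total cost 14 + 7 = 21.
No covering selection has total cost below 21.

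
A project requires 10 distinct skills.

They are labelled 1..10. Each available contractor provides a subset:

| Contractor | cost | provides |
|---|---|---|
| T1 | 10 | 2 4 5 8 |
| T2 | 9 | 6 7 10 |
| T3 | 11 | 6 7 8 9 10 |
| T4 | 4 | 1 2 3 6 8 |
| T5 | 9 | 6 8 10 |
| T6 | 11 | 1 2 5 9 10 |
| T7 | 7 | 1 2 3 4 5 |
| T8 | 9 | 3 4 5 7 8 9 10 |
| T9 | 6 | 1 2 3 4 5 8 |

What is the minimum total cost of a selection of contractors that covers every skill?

T4, T8 together cover every skill (T4 ∪ T8 = {1, 2, 3, 4, 5, 6, 7, 8, 9, 10}); total cost 4 + 9 = 13.
No covering selection has total cost below 13.

13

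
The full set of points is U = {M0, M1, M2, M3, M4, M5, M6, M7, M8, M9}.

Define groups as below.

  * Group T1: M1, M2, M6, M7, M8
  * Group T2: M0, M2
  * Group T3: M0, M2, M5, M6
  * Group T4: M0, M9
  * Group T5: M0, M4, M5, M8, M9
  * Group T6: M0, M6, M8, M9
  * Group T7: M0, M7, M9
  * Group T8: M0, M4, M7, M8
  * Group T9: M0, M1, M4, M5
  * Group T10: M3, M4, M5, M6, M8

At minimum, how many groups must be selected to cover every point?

3

T1, T4, and T10 cover everything between them: the union {M0, M1, M2, M3, M4, M5, M6, M7, M8, M9} is all of U.
Only T10 contains M3, so T10 is forced; the remaining 5 points need at least 2 more groups (each remaining group adds at most 3) — so at least 3 groups are needed, and 3 is optimal.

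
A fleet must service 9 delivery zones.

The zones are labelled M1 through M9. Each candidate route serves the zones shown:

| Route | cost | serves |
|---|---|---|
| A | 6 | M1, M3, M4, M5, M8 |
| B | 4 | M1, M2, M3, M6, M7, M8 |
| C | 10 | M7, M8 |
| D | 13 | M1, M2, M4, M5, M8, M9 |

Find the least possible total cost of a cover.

B, D together cover every zone (B ∪ D = {M1, M2, M3, M4, M5, M6, M7, M8, M9}); total cost 4 + 13 = 17.
The greedy pick B, A, D costs 23; no covering selection beats 17.

17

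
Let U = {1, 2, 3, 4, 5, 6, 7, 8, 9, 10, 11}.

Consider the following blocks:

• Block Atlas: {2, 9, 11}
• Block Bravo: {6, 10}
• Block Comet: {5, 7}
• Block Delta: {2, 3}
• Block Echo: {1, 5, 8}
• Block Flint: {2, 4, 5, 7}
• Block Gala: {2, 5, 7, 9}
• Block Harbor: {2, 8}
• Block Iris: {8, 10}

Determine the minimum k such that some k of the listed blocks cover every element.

Take {Atlas, Bravo, Delta, Echo, Flint}. Their union is {1, 2, 3, 4, 5, 6, 7, 8, 9, 10, 11}, which is all 11 elements.
Only Flint contains 4, so Flint is forced; the remaining 7 elements need at least 4 more blocks (each remaining block adds at most 2) — so at least 5 blocks are needed, and 5 is optimal.

5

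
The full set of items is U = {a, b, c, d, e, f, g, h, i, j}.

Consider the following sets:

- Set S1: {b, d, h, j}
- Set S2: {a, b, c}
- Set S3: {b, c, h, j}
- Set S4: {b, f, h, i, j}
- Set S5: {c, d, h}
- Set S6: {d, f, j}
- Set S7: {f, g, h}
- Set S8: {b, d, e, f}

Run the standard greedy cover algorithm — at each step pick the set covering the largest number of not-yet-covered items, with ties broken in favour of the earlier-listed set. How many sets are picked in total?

4

Greedy: pick S4 (covers 5 new) → pick S2 (covers 2 new) → pick S8 (covers 2 new) → pick S7 (covers 1 new). Total picks: 4.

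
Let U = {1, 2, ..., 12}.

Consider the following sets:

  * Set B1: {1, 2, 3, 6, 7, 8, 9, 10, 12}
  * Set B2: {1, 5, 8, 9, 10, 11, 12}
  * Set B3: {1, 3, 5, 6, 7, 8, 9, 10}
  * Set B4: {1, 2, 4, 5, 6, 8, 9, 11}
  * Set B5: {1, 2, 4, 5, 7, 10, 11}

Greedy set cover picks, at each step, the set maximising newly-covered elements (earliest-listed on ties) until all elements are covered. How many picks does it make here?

Greedy: pick B1 (covers 9 new) → pick B4 (covers 3 new). Total picks: 2.

2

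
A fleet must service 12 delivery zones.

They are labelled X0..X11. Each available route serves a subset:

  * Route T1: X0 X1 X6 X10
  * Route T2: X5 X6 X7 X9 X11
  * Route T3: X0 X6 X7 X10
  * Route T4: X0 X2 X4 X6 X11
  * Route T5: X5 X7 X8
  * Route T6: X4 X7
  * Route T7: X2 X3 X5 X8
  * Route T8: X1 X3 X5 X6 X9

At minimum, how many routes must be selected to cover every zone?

4

Take {T3, T4, T7, T8}. Their union is {X0, X1, X2, X3, X4, X5, X6, X7, X8, X9, X10, X11}, which is all 12 zones.
No 3 of the 8 routes cover everything (all 56 combinations miss at least one zone), so 4 is optimal.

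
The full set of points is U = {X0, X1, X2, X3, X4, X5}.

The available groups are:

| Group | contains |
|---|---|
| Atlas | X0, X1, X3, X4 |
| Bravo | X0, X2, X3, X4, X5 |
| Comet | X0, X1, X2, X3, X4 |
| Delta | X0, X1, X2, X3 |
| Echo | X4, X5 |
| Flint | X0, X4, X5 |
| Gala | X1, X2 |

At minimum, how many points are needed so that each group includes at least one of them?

2

The 2 points {X1, X4} hit every group.
The groups Echo, Gala are pairwise disjoint, so any hitting set needs a separate point for each — at least 2. Hence 2 is optimal.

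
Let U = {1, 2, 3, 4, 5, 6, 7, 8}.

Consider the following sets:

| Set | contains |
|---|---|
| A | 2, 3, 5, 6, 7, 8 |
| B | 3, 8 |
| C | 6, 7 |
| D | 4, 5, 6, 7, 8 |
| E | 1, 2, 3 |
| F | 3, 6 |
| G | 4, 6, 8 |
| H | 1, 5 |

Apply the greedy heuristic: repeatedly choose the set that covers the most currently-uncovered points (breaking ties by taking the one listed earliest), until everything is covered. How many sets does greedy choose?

3

Greedy: pick A (covers 6 new) → pick D (covers 1 new) → pick E (covers 1 new). Total picks: 3.
(The true minimum cover uses only 2 sets, so greedy is not optimal here.)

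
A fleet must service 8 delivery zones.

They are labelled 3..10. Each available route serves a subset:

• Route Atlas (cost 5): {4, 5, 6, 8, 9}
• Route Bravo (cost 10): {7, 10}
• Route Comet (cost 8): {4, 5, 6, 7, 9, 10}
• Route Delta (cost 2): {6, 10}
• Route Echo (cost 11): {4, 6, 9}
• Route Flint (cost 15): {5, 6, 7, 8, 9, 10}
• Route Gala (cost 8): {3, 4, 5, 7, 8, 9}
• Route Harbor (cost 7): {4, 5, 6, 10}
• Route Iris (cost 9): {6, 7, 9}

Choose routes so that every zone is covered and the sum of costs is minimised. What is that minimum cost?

Delta, Gala together cover every zone (Delta ∪ Gala = {3, 4, 5, 6, 7, 8, 9, 10}); total cost 2 + 8 = 10.
The greedy pick Atlas, Delta, Gala costs 15; no covering selection beats 10.

10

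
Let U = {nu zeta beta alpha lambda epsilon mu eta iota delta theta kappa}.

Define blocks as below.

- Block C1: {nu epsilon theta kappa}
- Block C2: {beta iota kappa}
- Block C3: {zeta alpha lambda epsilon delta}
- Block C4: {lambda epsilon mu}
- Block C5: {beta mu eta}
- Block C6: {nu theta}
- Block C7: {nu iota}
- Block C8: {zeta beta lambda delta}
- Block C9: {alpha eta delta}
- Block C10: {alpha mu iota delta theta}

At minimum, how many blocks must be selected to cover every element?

C2 and C3 and C5 and C6 together: C2 ∪ C3 ∪ C5 ∪ C6 = {nu, zeta, beta, alpha, lambda, epsilon, mu, eta, iota, delta, theta, kappa} — every element is covered.
No 3 of the 10 blocks cover everything (all 120 combinations miss at least one element), so 4 is optimal.

4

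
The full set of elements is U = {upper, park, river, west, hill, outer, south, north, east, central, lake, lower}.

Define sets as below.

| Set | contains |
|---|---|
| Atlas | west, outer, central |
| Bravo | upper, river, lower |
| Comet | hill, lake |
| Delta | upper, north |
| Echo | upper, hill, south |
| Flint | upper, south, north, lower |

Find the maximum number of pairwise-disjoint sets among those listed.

Atlas, Comet, Delta are pairwise disjoint (Atlas={west,outer,central}; Comet={hill,lake}; Delta={upper,north}).
Every remaining set overlaps one of these, and no 4 of the listed sets are pairwise disjoint, so 3 is the maximum.

3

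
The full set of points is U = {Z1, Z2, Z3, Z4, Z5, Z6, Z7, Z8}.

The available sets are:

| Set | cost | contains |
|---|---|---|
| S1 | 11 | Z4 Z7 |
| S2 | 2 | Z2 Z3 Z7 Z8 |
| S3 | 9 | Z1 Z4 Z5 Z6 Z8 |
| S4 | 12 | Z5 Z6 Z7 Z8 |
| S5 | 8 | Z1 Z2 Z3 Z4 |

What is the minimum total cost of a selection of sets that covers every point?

11

S2, S3 together cover every point (S2 ∪ S3 = {Z1, Z2, Z3, Z4, Z5, Z6, Z7, Z8}); total cost 2 + 9 = 11.
No covering selection has total cost below 11.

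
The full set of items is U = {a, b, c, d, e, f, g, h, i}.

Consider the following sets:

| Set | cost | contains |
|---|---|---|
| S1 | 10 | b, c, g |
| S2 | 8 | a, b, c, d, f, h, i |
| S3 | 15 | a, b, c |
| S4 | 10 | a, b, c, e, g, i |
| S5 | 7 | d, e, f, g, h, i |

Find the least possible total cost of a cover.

S2, S5 together cover every item (S2 ∪ S5 = {a, b, c, d, e, f, g, h, i}); total cost 8 + 7 = 15.
No covering selection has total cost below 15.

15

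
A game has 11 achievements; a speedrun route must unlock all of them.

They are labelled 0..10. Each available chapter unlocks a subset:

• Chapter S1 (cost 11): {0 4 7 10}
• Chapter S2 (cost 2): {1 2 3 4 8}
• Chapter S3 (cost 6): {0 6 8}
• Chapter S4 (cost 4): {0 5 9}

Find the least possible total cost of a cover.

23

S1, S2, S3, S4 together cover every achievement (S1 ∪ S2 ∪ S3 ∪ S4 = {0, 1, 2, 3, 4, 5, 6, 7, 8, 9, 10}); total cost 11 + 2 + 6 + 4 = 23.
No covering selection has total cost below 23.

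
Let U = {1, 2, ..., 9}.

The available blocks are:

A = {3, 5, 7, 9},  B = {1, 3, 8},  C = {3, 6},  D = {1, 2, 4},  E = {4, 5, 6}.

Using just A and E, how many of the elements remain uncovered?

Union of A, E = {3, 4, 5, 6, 7, 9}.
Not covered: 1, 2, 8 — 3 elements.

3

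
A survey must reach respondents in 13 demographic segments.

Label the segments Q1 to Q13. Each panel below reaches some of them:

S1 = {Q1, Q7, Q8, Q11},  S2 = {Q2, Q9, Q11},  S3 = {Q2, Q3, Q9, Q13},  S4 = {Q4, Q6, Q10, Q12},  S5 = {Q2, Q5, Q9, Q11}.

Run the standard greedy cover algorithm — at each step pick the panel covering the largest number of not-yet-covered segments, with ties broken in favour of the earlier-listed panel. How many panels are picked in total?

Greedy: pick S1 (covers 4 new) → pick S3 (covers 4 new) → pick S4 (covers 4 new) → pick S5 (covers 1 new). Total picks: 4.

4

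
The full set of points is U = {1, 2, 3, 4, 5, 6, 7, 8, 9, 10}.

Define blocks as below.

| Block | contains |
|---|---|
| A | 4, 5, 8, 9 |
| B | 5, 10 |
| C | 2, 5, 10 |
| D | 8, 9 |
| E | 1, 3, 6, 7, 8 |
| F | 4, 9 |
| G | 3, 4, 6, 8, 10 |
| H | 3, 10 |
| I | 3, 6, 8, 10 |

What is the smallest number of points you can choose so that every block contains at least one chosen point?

3

The 3 points {7, 9, 10} hit every block.
The blocks B, E, F are pairwise disjoint, so any hitting set needs a separate point for each — at least 3. Hence 3 is optimal.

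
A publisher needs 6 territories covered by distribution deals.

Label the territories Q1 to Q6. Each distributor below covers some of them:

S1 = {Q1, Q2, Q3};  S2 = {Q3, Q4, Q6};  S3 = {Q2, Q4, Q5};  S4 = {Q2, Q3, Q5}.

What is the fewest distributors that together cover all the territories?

3

S1 and S2 and S3 together: S1 ∪ S2 ∪ S3 = {Q1, Q2, Q3, Q4, Q5, Q6} — every territory is covered.
Only S1 contains Q1, so S1 is forced; the remaining 3 territories need at least 2 more distributors (each remaining distributor adds at most 2) — so at least 3 distributors are needed, and 3 is optimal.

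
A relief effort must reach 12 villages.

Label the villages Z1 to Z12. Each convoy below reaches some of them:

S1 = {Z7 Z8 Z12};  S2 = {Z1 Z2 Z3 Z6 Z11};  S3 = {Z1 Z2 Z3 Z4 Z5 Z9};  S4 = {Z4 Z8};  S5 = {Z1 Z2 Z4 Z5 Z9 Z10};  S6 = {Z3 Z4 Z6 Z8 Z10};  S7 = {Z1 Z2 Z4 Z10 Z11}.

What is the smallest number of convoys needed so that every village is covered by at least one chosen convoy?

3

Take {S1, S2, S5}. Their union is {Z1, Z2, Z3, Z4, Z5, Z6, Z7, Z8, Z9, Z10, Z11, Z12}, which is all 12 villages.
Only S1 contains Z7, so S1 is forced; the remaining 9 villages need at least 2 more convoys (each remaining convoy adds at most 6) — so at least 3 convoys are needed, and 3 is optimal.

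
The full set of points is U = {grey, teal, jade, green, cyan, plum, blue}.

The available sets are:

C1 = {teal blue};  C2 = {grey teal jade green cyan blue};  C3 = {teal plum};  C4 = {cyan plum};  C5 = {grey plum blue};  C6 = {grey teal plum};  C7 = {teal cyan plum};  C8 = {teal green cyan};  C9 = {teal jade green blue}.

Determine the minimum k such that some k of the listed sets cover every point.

Take {C2, C6}. Their union is {grey, teal, jade, green, cyan, plum, blue}, which is all 7 points.
No single set has all 7 points (the largest, C2, has 6), so 2 is optimal.

2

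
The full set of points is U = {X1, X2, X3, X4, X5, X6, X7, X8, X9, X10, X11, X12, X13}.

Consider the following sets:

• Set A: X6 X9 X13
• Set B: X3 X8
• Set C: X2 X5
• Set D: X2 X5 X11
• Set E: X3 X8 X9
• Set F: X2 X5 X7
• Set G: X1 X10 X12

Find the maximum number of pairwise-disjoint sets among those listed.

A, B, F, G are pairwise disjoint (A={X6,X9,X13}; B={X3,X8}; F={X2,X5,X7}; G={X1,X10,X12}).
Every remaining set overlaps one of these, and no 5 of the listed sets are pairwise disjoint, so 4 is the maximum.

4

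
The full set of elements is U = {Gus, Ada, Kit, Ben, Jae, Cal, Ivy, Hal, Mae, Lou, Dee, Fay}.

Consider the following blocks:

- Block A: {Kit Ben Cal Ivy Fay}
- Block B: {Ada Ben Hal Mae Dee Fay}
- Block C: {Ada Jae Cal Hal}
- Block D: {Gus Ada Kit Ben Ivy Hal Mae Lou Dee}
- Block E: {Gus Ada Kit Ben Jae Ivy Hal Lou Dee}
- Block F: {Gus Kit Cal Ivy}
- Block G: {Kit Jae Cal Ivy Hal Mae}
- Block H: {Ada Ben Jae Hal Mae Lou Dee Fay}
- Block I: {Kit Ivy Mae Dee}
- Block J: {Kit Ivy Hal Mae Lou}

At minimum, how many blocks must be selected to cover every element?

2

F and H cover everything between them: the union {Gus, Ada, Kit, Ben, Jae, Cal, Ivy, Hal, Mae, Lou, Dee, Fay} is all of U.
No single block has all 12 elements (the largest, D, has 9), so 2 is optimal.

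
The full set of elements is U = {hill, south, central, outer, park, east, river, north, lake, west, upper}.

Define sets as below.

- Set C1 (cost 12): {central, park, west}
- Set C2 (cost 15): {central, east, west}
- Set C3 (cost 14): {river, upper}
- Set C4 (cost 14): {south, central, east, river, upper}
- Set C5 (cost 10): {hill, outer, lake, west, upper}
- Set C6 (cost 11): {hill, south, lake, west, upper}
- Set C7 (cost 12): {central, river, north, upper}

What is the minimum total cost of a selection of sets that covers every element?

48

C1, C4, C5, C7 together cover every element (C1 ∪ C4 ∪ C5 ∪ C7 = {hill, south, central, outer, park, east, river, north, lake, west, upper}); total cost 12 + 14 + 10 + 12 = 48.
No covering selection has total cost below 48.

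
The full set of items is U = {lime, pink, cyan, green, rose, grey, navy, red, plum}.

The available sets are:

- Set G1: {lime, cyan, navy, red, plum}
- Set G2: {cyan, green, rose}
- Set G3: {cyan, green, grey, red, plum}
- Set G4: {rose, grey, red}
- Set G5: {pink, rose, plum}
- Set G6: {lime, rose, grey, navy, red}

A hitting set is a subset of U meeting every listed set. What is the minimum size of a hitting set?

H = {rose, plum} meets every set (each contains at least one member of H), and |H| = 2.
No single item lies in every set, so at least 2 are needed and 2 is optimal.

2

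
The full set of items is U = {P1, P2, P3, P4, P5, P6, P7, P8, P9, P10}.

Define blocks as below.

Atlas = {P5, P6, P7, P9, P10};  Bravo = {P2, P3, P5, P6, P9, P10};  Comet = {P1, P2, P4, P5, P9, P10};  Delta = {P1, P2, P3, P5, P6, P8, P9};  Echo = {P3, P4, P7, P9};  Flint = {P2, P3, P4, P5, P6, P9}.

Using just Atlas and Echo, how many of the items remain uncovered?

Union of Atlas, Echo = {P3, P4, P5, P6, P7, P9, P10}.
Not covered: P1, P2, P8 — 3 items.

3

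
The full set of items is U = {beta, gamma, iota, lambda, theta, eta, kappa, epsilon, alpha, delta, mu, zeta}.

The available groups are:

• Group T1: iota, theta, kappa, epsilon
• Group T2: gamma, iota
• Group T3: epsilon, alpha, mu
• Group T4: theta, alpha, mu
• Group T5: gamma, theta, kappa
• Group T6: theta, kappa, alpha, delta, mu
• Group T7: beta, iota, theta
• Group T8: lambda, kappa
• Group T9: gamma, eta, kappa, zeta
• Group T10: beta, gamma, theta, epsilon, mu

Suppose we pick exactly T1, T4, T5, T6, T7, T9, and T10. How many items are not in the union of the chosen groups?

Union of T1, T4, T5, T6, T7, T9, T10 = {beta, gamma, iota, theta, eta, kappa, epsilon, alpha, delta, mu, zeta}.
Not covered: lambda — 1 item.

1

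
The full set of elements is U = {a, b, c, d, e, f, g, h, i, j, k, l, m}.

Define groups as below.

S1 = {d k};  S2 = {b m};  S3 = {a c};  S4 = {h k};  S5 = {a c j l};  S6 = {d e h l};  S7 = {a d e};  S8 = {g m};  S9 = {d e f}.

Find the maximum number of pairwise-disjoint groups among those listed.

4

S2, S3, S4, S9 are pairwise disjoint (S2={b,m}; S3={a,c}; S4={h,k}; S9={d,e,f}).
Every remaining group overlaps one of these, and no 5 of the listed groups are pairwise disjoint, so 4 is the maximum.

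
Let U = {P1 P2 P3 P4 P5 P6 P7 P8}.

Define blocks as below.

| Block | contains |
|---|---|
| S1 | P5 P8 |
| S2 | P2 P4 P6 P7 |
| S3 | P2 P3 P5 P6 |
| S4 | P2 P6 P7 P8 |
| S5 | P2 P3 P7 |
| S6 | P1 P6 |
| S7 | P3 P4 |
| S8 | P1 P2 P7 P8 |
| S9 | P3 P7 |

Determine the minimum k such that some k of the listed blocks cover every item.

S2, S3, and S8 cover everything between them: the union {P1, P2, P3, P4, P5, P6, P7, P8} is all of U.
No 2 of the 9 blocks cover everything (all 36 combinations miss at least one item), so 3 is optimal.

3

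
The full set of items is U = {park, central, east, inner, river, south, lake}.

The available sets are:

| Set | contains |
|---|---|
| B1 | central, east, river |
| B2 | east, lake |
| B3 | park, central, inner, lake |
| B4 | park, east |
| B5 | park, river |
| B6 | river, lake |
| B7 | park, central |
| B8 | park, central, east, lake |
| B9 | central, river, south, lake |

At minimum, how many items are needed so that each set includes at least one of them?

H = {park, east, river} meets every set (each contains at least one member of H), and |H| = 3.
No choice of 2 items meets every set, so 3 is the minimum.

3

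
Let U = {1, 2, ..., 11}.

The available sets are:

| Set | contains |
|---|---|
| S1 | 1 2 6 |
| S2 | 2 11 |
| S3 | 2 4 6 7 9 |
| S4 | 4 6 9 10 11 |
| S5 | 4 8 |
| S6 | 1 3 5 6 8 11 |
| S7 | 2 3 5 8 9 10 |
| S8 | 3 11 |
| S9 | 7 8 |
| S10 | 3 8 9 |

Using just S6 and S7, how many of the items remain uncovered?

Union of S6, S7 = {1, 2, 3, 5, 6, 8, 9, 10, 11}.
Not covered: 4, 7 — 2 items.

2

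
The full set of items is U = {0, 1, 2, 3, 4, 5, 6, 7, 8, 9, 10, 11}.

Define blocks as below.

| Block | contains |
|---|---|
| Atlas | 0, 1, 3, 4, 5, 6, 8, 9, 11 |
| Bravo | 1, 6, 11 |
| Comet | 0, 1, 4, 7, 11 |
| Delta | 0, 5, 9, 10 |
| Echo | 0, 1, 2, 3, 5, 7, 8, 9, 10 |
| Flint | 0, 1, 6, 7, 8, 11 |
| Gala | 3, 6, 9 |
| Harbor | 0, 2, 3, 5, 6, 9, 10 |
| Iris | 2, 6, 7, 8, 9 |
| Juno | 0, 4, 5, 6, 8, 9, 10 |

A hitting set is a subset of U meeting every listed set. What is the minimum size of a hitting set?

H = {1, 9} meets every block (each contains at least one member of H), and |H| = 2.
The blocks Comet, Gala are pairwise disjoint, so any hitting set needs a separate item for each — at least 2. Hence 2 is optimal.

2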